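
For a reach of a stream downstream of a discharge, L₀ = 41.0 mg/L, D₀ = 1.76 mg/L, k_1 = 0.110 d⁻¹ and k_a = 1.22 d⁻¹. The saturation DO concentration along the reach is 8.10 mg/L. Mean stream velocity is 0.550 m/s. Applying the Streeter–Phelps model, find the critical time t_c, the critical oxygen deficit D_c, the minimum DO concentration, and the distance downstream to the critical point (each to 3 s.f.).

At the critical point dD/dt = 0, so k_1 L₀ e^(−k_1 t) = k_a D. Substituting D(t) from the Streeter–Phelps equation and solving for t gives
t_c = ln[(k_a/k_1)(1 − D₀(k_a−k_1)/(k_1 L₀))] / (k_a−k_1).
Here k_a−k_1 = 1.110 d⁻¹ and 1 − D₀(k_a−k_1)/(k_1 L₀) = 1 − 1.76×1.110/(0.110×41.0) = 0.5668, so
t_c = ln(11.09 × 0.5668) / 1.110 = 1.838 / 1.110 = 1.656 d.
L(t_c) = L₀ e^(−k_1 t_c) = 41.0 × 0.8334 = 34.17 mg/L, and at the critical point k_a D_c = k_1 L, so D_c = (0.110/1.22) × 34.17 = 3.081 mg/L.
Minimum DO = C_s − D_c = 8.10 − 3.081 = 5.019 mg/L.
x_c = v t_c = 0.550 m/s × 1.656 d × 86400 s/d = 78700 m ≈ 78.7 km.

t_c ≈ 1.66 d; D_c ≈ 3.08 mg/L; min DO ≈ 5.02 mg/L; x_c ≈ 78.7 km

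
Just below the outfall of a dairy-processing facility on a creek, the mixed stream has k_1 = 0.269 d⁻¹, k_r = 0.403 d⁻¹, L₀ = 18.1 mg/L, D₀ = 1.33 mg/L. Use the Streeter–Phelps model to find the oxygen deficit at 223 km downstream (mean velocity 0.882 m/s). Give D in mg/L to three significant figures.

D ≈ 5.77 mg/L

Travel time t = x/v = 223 km / (0.882 m/s) = 223000 m / 0.882 m/s = 252800 s = 2.926 d.
k_1 L₀/(k_r−k_1) = 0.269×18.1/(0.403−0.269) = 4.869/0.1340 = 36.34 mg/L.
e^(−k_1 t) = e^(−0.269×2.926) = 0.4551; e^(−k_r t) = e^(−0.403×2.926) = 0.3075.
D = 36.34 × (0.4551 − 0.3075) + 1.33 × 0.3075 = 5.364 + 0.4090 = 5.773 mg/L.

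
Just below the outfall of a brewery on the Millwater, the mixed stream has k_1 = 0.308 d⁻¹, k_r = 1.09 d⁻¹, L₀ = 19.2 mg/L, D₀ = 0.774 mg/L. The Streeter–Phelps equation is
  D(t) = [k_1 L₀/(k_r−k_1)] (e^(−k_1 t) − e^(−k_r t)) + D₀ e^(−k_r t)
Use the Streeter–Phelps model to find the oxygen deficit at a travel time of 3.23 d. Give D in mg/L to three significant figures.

k_1 L₀/(k_r−k_1) = 0.308×19.2/(1.09−0.308) = 5.914/0.7820 = 7.562 mg/L.
e^(−k_1 t) = e^(−0.308×3.230) = 0.3698; e^(−k_r t) = e^(−1.09×3.230) = 0.02958.
D = 7.562 × (0.3698 − 0.02958) + 0.774 × 0.02958 = 2.573 + 0.02289 = 2.596 mg/L.

D ≈ 2.60 mg/L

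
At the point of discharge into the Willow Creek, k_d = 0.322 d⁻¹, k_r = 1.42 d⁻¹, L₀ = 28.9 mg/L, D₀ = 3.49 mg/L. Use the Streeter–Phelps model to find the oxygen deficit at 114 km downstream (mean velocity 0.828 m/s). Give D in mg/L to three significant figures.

Travel time t = x/v = 114 km / (0.828 m/s) = 114000 m / 0.828 m/s = 137700 s = 1.594 d.
k_d L₀/(k_r−k_d) = 0.322×28.9/(1.42−0.322) = 9.306/1.098 = 8.475 mg/L.
e^(−k_d t) = e^(−0.322×1.594) = 0.5986; e^(−k_r t) = e^(−1.42×1.594) = 0.1041.
D = 8.475 × (0.5986 − 0.1041) + 3.49 × 0.1041 = 4.192 + 0.3632 = 4.555 mg/L.

D ≈ 4.55 mg/L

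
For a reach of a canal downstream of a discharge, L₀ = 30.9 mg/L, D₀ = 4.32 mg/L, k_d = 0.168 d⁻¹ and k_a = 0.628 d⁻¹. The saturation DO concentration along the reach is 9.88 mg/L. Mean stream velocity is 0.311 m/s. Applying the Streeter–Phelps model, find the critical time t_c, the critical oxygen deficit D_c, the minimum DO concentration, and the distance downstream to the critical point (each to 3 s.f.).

t_c ≈ 1.82 d; D_c ≈ 6.09 mg/L; min DO ≈ 3.79 mg/L; x_c ≈ 48.8 km

At the critical point dD/dt = 0, so k_d L₀ e^(−k_d t) = k_a D. Substituting D(t) from the Streeter–Phelps equation and solving for t gives
t_c = ln[(k_a/k_d)(1 − D₀(k_a−k_d)/(k_d L₀))] / (k_a−k_d).
Here k_a−k_d = 0.4600 d⁻¹ and 1 − D₀(k_a−k_d)/(k_d L₀) = 1 − 4.32×0.4600/(0.168×30.9) = 0.6172, so
t_c = ln(3.738 × 0.6172) / 0.4600 = 0.8360 / 0.4600 = 1.817 d.
D_c = (k_d/k_a) L₀ e^(−k_d t_c) = (0.168/0.628) × 30.9 × e^(−0.168×1.817) = 0.2675 × 30.9 × 0.7369 = 6.091 mg/L.
Minimum DO = C_s − D_c = 9.88 − 6.091 = 3.789 mg/L.
x_c = v t_c = 0.311 m/s × 1.817 d × 86400 s/d = 48830 m ≈ 48.8 km.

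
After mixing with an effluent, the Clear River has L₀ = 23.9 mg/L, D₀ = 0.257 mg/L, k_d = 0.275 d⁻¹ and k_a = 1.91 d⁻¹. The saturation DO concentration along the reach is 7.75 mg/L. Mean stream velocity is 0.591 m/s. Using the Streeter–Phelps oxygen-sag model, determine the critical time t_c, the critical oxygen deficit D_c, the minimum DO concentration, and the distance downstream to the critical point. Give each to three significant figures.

At the critical point dD/dt = 0, so k_d L₀ e^(−k_d t) = k_a D. Substituting D(t) from the Streeter–Phelps equation and solving for t gives
t_c = ln[(k_a/k_d)(1 − D₀(k_a−k_d)/(k_d L₀))] / (k_a−k_d).
Here k_a−k_d = 1.635 d⁻¹ and 1 − D₀(k_a−k_d)/(k_d L₀) = 1 − 0.257×1.635/(0.275×23.9) = 0.9361, so
t_c = ln(6.945 × 0.9361) / 1.635 = 1.872 / 1.635 = 1.145 d.
D_c = (k_d/k_a) L₀ e^(−k_d t_c) = (0.275/1.91) × 23.9 × e^(−0.275×1.145) = 0.1440 × 23.9 × 0.7299 = 2.512 mg/L.
Minimum DO = C_s − D_c = 7.75 − 2.512 = 5.238 mg/L.
x_c = v t_c = 0.591 m/s × 1.145 d × 86400 s/d = 58460 m ≈ 58.5 km.

t_c ≈ 1.14 d; D_c ≈ 2.51 mg/L; min DO ≈ 5.24 mg/L; x_c ≈ 58.5 km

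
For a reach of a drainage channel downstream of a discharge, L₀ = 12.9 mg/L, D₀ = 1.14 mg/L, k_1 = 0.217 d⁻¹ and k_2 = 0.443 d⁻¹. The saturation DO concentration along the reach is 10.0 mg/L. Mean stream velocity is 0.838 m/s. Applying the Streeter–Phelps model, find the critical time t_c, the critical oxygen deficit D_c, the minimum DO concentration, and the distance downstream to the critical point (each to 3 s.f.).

With k_2/k_1 = 2.041 and 1 − D₀(k_2−k_1)/(k_1 L₀) = 0.9080,
t_c = ln(2.041 × 0.9080) / (0.443 − 0.217) = ln(1.854) / 0.2260 = 0.6171/0.2260 = 2.731 d.
L(t_c) = L₀ e^(−k_1 t_c) = 12.9 × 0.5529 = 7.133 mg/L, and at the critical point k_2 D_c = k_1 L, so D_c = (0.217/0.443) × 7.133 = 3.494 mg/L.
Minimum DO = C_s − D_c = 10.0 − 3.494 = 6.506 mg/L.
x_c = v t_c = 0.838 m/s × 2.731 d × 86400 s/d = 197700 m ≈ 198 km.

t_c ≈ 2.73 d; D_c ≈ 3.49 mg/L; min DO ≈ 6.51 mg/L; x_c ≈ 198 km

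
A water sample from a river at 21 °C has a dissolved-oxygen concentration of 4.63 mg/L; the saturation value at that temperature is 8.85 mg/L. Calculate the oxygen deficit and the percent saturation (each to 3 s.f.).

D ≈ 4.22 mg/L; 52.3 % saturation

D = C_s − C = 8.85 − 4.63 = 4.22 mg/L.
% saturation = 4.63/8.85 × 100 = 52.3 %.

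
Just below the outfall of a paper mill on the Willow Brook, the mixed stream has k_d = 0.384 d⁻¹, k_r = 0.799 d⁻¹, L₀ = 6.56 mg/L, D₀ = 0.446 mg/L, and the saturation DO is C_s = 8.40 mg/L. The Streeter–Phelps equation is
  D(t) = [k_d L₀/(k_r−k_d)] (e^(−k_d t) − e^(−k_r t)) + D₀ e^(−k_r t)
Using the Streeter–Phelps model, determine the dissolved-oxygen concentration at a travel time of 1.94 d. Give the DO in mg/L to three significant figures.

DO ≈ 6.71 mg/L

k_d L₀/(k_r−k_d) = 0.384×6.56/(0.799−0.384) = 2.519/0.4150 = 6.070 mg/L.
e^(−k_d t) = e^(−0.384×1.940) = 0.4748; e^(−k_r t) = e^(−0.799×1.940) = 0.2122.
D = 6.070 × (0.4748 − 0.2122) + 0.446 × 0.2122 = 1.593 + 0.09466 = 1.688 mg/L.
DO = C_s − D = 8.40 − 1.688 = 6.712 mg/L.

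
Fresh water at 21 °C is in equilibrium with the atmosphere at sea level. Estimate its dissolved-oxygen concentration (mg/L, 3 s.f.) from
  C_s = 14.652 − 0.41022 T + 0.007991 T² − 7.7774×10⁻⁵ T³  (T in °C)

C_s = 14.652 − 0.41022×21 + 0.007991×21² − 7.7774×10⁻⁵×21³ = 8.841 mg/L.

C_s ≈ 8.84 mg/L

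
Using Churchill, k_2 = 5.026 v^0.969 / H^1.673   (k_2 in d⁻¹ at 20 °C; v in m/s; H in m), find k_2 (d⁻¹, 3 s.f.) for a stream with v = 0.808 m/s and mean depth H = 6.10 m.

k_2 ≈ 0.198 d⁻¹

k_2 = 5.026 × 0.808^0.969 / 6.10^1.673 = 5.026 × 0.8134 / 20.60 = 0.1984 d⁻¹.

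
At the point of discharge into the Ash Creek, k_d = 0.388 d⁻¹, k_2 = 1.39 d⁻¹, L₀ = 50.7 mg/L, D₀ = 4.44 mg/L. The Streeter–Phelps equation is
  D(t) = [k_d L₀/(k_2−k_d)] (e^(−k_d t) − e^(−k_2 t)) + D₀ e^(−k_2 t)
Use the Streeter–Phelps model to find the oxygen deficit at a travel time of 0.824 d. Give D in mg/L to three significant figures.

D ≈ 9.43 mg/L

k_d L₀/(k_2−k_d) = 0.388×50.7/(1.39−0.388) = 19.67/1.002 = 19.63 mg/L.
e^(−k_d t) = e^(−0.388×0.8240) = 0.7264; e^(−k_2 t) = e^(−1.39×0.8240) = 0.3181.
D = 19.63 × (0.7264 − 0.3181) + 4.44 × 0.3181 = 8.015 + 1.412 = 9.427 mg/L.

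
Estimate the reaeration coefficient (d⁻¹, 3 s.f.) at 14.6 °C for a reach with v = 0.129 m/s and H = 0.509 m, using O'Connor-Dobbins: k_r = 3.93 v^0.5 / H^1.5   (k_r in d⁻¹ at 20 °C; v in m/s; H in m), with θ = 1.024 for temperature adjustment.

k_r(20) = 3.93 × 0.129^0.5 / 0.509^1.5 = 3.93 × 0.3592 / 0.3631 = 3.887 d⁻¹.
k_r(14.6) = 3.887 × 1.024^(14.6−20) = 3.887 × 0.8798 = 3.420 d⁻¹.

k_r ≈ 3.42 d⁻¹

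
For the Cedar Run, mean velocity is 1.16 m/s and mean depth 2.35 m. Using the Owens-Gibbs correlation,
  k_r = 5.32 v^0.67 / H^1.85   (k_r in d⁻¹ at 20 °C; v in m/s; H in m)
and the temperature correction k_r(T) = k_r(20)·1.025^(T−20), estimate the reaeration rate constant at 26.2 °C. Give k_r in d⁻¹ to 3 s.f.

k_r ≈ 1.41 d⁻¹

k_r(20) = 5.32 × 1.16^0.67 / 2.35^1.85 = 5.32 × 1.105 / 4.858 = 1.210 d⁻¹.
k_r(26.2) = 1.210 × 1.025^(26.2−20) = 1.210 × 1.165 = 1.410 d⁻¹.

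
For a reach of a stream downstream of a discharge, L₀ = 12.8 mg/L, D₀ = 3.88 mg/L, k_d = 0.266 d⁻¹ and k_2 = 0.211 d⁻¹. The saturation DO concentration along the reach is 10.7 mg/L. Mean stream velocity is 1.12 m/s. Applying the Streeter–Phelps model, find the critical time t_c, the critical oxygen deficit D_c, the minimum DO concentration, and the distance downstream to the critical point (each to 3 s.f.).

At the critical point dD/dt = 0, so k_d L₀ e^(−k_d t) = k_2 D. Substituting D(t) from the Streeter–Phelps equation and solving for t gives
t_c = ln[(k_2/k_d)(1 − D₀(k_2−k_d)/(k_d L₀))] / (k_2−k_d).
Here k_2−k_d = -0.05500 d⁻¹ and 1 − D₀(k_2−k_d)/(k_d L₀) = 1 − 3.88×-0.05500/(0.266×12.8) = 1.063, so
t_c = ln(0.7932 × 1.063) / -0.05500 = -0.1708 / -0.05500 = 3.106 d.
L(t_c) = L₀ e^(−k_d t_c) = 12.8 × 0.4377 = 5.602 mg/L, and at the critical point k_2 D_c = k_d L, so D_c = (0.266/0.211) × 5.602 = 7.063 mg/L.
Minimum DO = C_s − D_c = 10.7 − 7.063 = 3.637 mg/L.
x_c = v t_c = 1.12 m/s × 3.106 d × 86400 s/d = 300600 m ≈ 301 km.

t_c ≈ 3.11 d; D_c ≈ 7.06 mg/L; min DO ≈ 3.64 mg/L; x_c ≈ 301 km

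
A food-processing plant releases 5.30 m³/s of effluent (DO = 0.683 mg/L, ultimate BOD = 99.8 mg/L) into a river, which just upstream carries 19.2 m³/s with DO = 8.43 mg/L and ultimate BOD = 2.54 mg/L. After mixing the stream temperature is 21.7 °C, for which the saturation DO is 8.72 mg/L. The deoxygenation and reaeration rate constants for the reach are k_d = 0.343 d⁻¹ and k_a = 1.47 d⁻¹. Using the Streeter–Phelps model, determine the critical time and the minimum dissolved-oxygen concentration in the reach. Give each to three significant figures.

t_c ≈ 1.01 d; minimum DO ≈ 4.83 mg/L

Mixed DO = (19.2×8.43 + 5.30×0.683)/(19.2+5.30) = 165.5/24.50 = 6.754 mg/L.
Mixed L₀ = (19.2×2.54 + 5.30×99.8)/(24.50) = 577.7/24.50 = 23.58 mg/L.
Initial deficit D₀ = C_s − DO₀ = 8.72 − 6.754 = 1.966 mg/L.
t_c = (1/1.127) ln[(1.47/0.343)(1 − 1.966×1.127/(0.343×23.58))] = 0.8873 × ln(3.112) = 1.007 d.
D_c = (0.343/1.47) × 23.58 × e^(−0.343×1.007) = 0.2333 × 23.58 × 0.7079 = 3.895 mg/L.
Minimum DO = 8.72 − 3.895 = 4.825 mg/L.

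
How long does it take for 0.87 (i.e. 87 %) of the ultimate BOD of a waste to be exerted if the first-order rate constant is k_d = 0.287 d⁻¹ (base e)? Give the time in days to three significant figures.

t ≈ 7.11 d

y/L₀ = 1 − e^(−k_d t) = 0.87 ⇒ e^(−k_d t) = 0.130
t = −ln(0.130) / 0.287 = 2.040 / 0.287 = 7.109 d.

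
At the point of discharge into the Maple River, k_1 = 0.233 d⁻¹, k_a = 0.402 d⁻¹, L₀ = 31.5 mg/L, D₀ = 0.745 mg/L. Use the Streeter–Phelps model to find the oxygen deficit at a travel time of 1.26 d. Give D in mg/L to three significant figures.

D ≈ 6.66 mg/L

k_1 L₀/(k_a−k_1) = 0.233×31.5/(0.402−0.233) = 7.340/0.1690 = 43.43 mg/L.
e^(−k_1 t) = e^(−0.233×1.260) = 0.7456; e^(−k_a t) = e^(−0.402×1.260) = 0.6026.
D = 43.43 × (0.7456 − 0.6026) + 0.745 × 0.6026 = 6.210 + 0.4489 = 6.659 mg/L.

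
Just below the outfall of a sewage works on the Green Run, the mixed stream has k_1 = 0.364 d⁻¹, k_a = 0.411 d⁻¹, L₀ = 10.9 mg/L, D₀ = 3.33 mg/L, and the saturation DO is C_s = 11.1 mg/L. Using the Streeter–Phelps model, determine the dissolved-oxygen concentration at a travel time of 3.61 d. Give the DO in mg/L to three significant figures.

DO ≈ 6.80 mg/L

k_1 L₀/(k_a−k_1) = 0.364×10.9/(0.411−0.364) = 3.968/0.04700 = 84.42 mg/L.
e^(−k_1 t) = e^(−0.364×3.610) = 0.2687; e^(−k_a t) = e^(−0.411×3.610) = 0.2268.
D = 84.42 × (0.2687 − 0.2268) + 3.33 × 0.2268 = 3.540 + 0.7552 = 4.295 mg/L.
DO = C_s − D = 11.1 − 4.295 = 6.805 mg/L.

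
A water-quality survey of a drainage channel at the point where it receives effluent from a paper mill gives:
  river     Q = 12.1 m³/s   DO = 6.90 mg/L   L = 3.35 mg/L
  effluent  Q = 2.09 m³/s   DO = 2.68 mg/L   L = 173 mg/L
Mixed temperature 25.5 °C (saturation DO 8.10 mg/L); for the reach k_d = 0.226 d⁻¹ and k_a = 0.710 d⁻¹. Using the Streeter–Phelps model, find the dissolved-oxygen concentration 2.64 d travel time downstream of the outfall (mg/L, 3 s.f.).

DO ≈ 2.56 mg/L

Mixed DO = (12.1×6.90 + 2.09×2.68)/(12.1+2.09) = 89.09/14.19 = 6.278 mg/L.
Mixed L₀ = (12.1×3.35 + 2.09×173)/(14.19) = 402.1/14.19 = 28.34 mg/L.
Initial deficit D₀ = C_s − DO₀ = 8.10 − 6.278 = 1.822 mg/L.
D(2.64) = [0.226×28.34/(0.710−0.226)](e^(−0.226×2.64) − e^(−0.710×2.64)) + 1.822 e^(−0.710×2.64)
= 13.23 × (0.5507 − 0.1534) + 1.822 × 0.1534 = 5.535 mg/L.
DO = 8.10 − 5.535 = 2.565 mg/L.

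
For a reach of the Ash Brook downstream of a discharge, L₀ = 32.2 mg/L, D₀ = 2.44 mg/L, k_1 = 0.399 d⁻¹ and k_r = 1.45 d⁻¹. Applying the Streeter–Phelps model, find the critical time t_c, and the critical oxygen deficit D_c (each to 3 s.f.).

With k_r/k_1 = 3.634 and 1 − D₀(k_r−k_1)/(k_1 L₀) = 0.8004,
t_c = ln(3.634 × 0.8004) / (1.45 − 0.399) = ln(2.909) / 1.051 = 1.068/1.051 = 1.016 d.
D_c = (k_1/k_r) L₀ e^(−k_1 t_c) = (0.399/1.45) × 32.2 × e^(−0.399×1.016) = 0.2752 × 32.2 × 0.6667 = 5.908 mg/L.

t_c ≈ 1.02 d; D_c ≈ 5.91 mg/L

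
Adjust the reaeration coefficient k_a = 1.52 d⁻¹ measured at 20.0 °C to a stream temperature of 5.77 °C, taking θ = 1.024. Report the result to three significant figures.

k_a ≈ 1.08 d⁻¹

k_a(T₂) = k_a(T₁) · θ^(T₂−T₁) = 1.52 × 1.024^(5.77−20.0)
= 1.52 × 1.024^-14.2 = 1.52 × 0.7136 = 1.085 d⁻¹.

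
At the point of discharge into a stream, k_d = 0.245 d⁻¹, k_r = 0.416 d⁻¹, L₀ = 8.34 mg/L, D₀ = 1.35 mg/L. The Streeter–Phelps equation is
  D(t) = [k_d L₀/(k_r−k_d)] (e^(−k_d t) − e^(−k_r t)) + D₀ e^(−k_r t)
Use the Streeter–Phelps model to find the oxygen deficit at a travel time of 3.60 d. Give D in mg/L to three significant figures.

k_d L₀/(k_r−k_d) = 0.245×8.34/(0.416−0.245) = 2.043/0.1710 = 11.95 mg/L.
e^(−k_d t) = e^(−0.245×3.600) = 0.4140; e^(−k_r t) = e^(−0.416×3.600) = 0.2237.
D = 11.95 × (0.4140 − 0.2237) + 1.35 × 0.2237 = 2.274 + 0.3019 = 2.576 mg/L.

D ≈ 2.58 mg/L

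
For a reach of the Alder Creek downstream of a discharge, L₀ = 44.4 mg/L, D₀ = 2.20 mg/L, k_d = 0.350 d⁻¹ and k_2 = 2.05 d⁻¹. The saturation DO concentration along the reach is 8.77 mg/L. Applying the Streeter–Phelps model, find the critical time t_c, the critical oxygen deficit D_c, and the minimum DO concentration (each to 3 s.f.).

t_c ≈ 0.878 d; D_c ≈ 5.58 mg/L; min DO ≈ 3.19 mg/L

With k_2/k_d = 5.857 and 1 − D₀(k_2−k_d)/(k_d L₀) = 0.7593,
t_c = ln(5.857 × 0.7593) / (2.05 − 0.350) = ln(4.448) / 1.700 = 1.492/1.700 = 0.8778 d.
D_c = (k_d/k_2) L₀ e^(−k_d t_c) = (0.350/2.05) × 44.4 × e^(−0.350×0.8778) = 0.1707 × 44.4 × 0.7355 = 5.575 mg/L.
Minimum DO = C_s − D_c = 8.77 − 5.575 = 3.195 mg/L.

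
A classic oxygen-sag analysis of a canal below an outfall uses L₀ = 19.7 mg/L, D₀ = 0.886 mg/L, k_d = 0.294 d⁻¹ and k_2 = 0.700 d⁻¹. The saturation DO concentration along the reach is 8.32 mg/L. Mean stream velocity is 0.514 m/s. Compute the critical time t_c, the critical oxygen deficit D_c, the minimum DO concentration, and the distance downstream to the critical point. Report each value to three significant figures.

t_c = [1/(k_2−k_d)] ln[(k_2/k_d)(1 − D₀(k_2−k_d)/(k_d L₀))]
= [1/(0.700−0.294)] ln[(0.700/0.294)(1 − 0.886×0.4060/(0.294×19.7))]
= (1/0.4060) ln[2.381 × 0.9379] = 2.463 × ln(2.233) = 2.463 × 0.8034 = 1.979 d.
D_c = (k_d/k_2) L₀ e^(−k_d t_c) = (0.294/0.700) × 19.7 × e^(−0.294×1.979) = 0.4200 × 19.7 × 0.5589 = 4.624 mg/L.
Minimum DO = C_s − D_c = 8.32 − 4.624 = 3.696 mg/L.
x_c = v t_c = 0.514 m/s × 1.979 d × 86400 s/d = 87880 m ≈ 87.9 km.

t_c ≈ 1.98 d; D_c ≈ 4.62 mg/L; min DO ≈ 3.70 mg/L; x_c ≈ 87.9 km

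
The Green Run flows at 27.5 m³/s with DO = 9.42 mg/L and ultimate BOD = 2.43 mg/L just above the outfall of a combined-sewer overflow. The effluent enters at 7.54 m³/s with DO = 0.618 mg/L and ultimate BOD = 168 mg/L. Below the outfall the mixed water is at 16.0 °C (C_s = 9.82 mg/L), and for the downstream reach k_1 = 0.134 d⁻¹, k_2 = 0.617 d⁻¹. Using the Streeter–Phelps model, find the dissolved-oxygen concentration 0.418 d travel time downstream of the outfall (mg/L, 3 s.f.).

DO ≈ 6.22 mg/L

Mixed DO = (27.5×9.42 + 7.54×0.618)/(27.5+7.54) = 263.7/35.04 = 7.526 mg/L.
Mixed L₀ = (27.5×2.43 + 7.54×168)/(35.04) = 1334/35.04 = 38.06 mg/L.
Initial deficit D₀ = C_s − DO₀ = 9.82 − 7.526 = 2.294 mg/L.
D(0.418) = [0.134×38.06/(0.617−0.134)](e^(−0.134×0.418) − e^(−0.617×0.418)) + 2.294 e^(−0.617×0.418)
= 10.56 × (0.9455 − 0.7727) + 2.294 × 0.7727 = 3.598 mg/L.
DO = 9.82 − 3.598 = 6.222 mg/L.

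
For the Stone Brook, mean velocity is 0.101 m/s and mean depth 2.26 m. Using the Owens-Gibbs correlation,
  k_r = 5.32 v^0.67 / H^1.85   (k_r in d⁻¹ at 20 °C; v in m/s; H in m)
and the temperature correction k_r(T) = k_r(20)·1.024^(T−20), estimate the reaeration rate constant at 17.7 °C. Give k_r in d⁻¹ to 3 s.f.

k_r ≈ 0.240 d⁻¹

k_r(20) = 5.32 × 0.101^0.67 / 2.26^1.85 = 5.32 × 0.2152 / 4.520 = 0.2533 d⁻¹.
k_r(17.7) = 0.2533 × 1.024^(17.7−20) = 0.2533 × 0.9469 = 0.2399 d⁻¹.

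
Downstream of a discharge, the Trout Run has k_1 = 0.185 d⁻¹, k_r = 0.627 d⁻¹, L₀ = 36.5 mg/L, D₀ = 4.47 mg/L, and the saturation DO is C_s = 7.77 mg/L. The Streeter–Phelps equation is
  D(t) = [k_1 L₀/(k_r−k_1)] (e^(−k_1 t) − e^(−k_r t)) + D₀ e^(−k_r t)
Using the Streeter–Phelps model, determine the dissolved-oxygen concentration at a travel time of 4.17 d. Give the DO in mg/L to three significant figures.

k_1 L₀/(k_r−k_1) = 0.185×36.5/(0.627−0.185) = 6.752/0.4420 = 15.28 mg/L.
e^(−k_1 t) = e^(−0.185×4.170) = 0.4623; e^(−k_r t) = e^(−0.627×4.170) = 0.07320.
D = 15.28 × (0.4623 − 0.07320) + 4.47 × 0.07320 = 5.945 + 0.3272 = 6.272 mg/L.
DO = C_s − D = 7.77 − 6.272 = 1.498 mg/L.

DO ≈ 1.50 mg/L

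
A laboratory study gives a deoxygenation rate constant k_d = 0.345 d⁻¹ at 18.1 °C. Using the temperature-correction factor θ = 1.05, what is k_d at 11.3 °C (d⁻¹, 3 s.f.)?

k_d(T₂) = k_d(T₁) · θ^(T₂−T₁) = 0.345 × 1.05^(11.3−18.1)
= 0.345 × 1.05^-6.80 = 0.345 × 0.7177 = 0.2476 d⁻¹.

k_d ≈ 0.248 d⁻¹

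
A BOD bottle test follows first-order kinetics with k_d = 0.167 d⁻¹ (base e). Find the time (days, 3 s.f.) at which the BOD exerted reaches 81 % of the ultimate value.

y/L₀ = 1 − e^(−k_d t) = 0.81 ⇒ e^(−k_d t) = 0.190
t = −ln(0.190) / 0.167 = 1.661 / 0.167 = 9.944 d.

t ≈ 9.94 d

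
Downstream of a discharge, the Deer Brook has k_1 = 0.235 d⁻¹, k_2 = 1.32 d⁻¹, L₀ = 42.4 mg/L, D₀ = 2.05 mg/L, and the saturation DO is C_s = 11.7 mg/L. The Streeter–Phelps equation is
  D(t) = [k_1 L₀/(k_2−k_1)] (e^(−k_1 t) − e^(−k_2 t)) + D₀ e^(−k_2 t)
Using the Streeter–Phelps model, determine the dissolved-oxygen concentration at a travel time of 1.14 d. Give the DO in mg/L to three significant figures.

DO ≈ 6.26 mg/L

k_1 L₀/(k_2−k_1) = 0.235×42.4/(1.32−0.235) = 9.964/1.085 = 9.183 mg/L.
e^(−k_1 t) = e^(−0.235×1.140) = 0.7650; e^(−k_2 t) = e^(−1.32×1.140) = 0.2221.
D = 9.183 × (0.7650 − 0.2221) + 2.05 × 0.2221 = 4.986 + 0.4552 = 5.441 mg/L.
DO = C_s − D = 11.7 − 5.441 = 6.259 mg/L.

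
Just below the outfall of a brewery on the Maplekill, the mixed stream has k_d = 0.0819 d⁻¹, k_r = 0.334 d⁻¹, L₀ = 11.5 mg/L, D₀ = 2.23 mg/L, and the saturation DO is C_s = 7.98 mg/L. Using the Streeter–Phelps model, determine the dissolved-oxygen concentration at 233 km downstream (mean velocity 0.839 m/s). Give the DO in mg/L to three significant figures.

Travel time t = x/v = 233 km / (0.839 m/s) = 233000 m / 0.839 m/s = 277700 s = 3.214 d.
k_d L₀/(k_r−k_d) = 0.0819×11.5/(0.334−0.0819) = 0.9418/0.2521 = 3.736 mg/L.
e^(−k_d t) = e^(−0.0819×3.214) = 0.7686; e^(−k_r t) = e^(−0.334×3.214) = 0.3418.
D = 3.736 × (0.7686 − 0.3418) + 2.23 × 0.3418 = 1.594 + 0.7622 = 2.357 mg/L.
DO = C_s − D = 7.98 − 2.357 = 5.623 mg/L.

DO ≈ 5.62 mg/L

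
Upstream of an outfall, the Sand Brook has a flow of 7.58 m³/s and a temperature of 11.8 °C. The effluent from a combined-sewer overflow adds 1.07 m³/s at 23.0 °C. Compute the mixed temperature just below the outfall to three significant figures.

13.2 °C

Flow-weighted mixing: C = (Q_r C_r + Q_w C_w)/(Q_r + Q_w)
= (7.58×11.8 + 1.07×23.0)/(7.58 + 1.07) = 114.1/8.650 = 13.19 °C.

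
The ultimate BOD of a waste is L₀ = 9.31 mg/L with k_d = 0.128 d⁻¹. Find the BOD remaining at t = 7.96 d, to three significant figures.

L ≈ 3.36 mg/L

L_t = L₀ e^(−k_d t) = 9.31 × e^(−0.128×7.96) = 9.31 × 0.3610 = 3.361 mg/L.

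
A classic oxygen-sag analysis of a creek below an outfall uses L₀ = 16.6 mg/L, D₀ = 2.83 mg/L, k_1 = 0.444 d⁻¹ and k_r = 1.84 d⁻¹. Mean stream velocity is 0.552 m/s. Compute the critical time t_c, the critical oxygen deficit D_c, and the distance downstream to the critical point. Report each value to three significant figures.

With k_r/k_1 = 4.144 and 1 − D₀(k_r−k_1)/(k_1 L₀) = 0.4640,
t_c = ln(4.144 × 0.4640) / (1.84 − 0.444) = ln(1.923) / 1.396 = 0.6538/1.396 = 0.4683 d.
D_c = (k_1/k_r) L₀ e^(−k_1 t_c) = (0.444/1.84) × 16.6 × e^(−0.444×0.4683) = 0.2413 × 16.6 × 0.8123 = 3.254 mg/L.
x_c = v t_c = 0.552 m/s × 0.4683 d × 86400 s/d = 22340 m ≈ 22.3 km.

t_c ≈ 0.468 d; D_c ≈ 3.25 mg/L; x_c ≈ 22.3 km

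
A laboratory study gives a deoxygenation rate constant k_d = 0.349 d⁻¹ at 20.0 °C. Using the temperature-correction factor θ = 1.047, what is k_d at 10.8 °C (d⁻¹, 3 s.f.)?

k_d(T₂) = k_d(T₁) · θ^(T₂−T₁) = 0.349 × 1.047^(10.8−20.0)
= 0.349 × 1.047^-9.20 = 0.349 × 0.6554 = 0.2287 d⁻¹.

k_d ≈ 0.229 d⁻¹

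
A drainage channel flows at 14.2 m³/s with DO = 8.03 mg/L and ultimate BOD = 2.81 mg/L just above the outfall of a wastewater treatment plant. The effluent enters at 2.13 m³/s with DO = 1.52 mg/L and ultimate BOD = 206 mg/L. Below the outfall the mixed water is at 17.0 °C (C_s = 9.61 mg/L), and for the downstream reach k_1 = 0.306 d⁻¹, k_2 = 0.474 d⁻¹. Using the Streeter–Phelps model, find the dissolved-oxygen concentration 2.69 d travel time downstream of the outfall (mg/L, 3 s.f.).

DO ≈ 0.408 mg/L

Mixed DO = (14.2×8.03 + 2.13×1.52)/(14.2+2.13) = 117.3/16.33 = 7.181 mg/L.
Mixed L₀ = (14.2×2.81 + 2.13×206)/(16.33) = 478.7/16.33 = 29.31 mg/L.
Initial deficit D₀ = C_s − DO₀ = 9.61 − 7.181 = 2.429 mg/L.
D(2.69) = [0.306×29.31/(0.474−0.306)](e^(−0.306×2.69) − e^(−0.474×2.69)) + 2.429 e^(−0.474×2.69)
= 53.39 × (0.4391 − 0.2794) + 2.429 × 0.2794 = 9.202 mg/L.
DO = 9.61 − 9.202 = 0.4080 mg/L.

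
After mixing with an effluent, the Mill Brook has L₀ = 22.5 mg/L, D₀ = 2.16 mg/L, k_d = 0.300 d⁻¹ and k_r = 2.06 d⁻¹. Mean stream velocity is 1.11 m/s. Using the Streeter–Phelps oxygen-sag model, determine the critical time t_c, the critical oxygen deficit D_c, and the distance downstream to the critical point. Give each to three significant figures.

t_c = [1/(k_r−k_d)] ln[(k_r/k_d)(1 − D₀(k_r−k_d)/(k_d L₀))]
= [1/(2.06−0.300)] ln[(2.06/0.300)(1 − 2.16×1.760/(0.300×22.5))]
= (1/1.760) ln[6.867 × 0.4368] = 0.5682 × ln(2.999) = 0.5682 × 1.098 = 0.6241 d.
D_c = (k_d/k_r) L₀ e^(−k_d t_c) = (0.300/2.06) × 22.5 × e^(−0.300×0.6241) = 0.1456 × 22.5 × 0.8293 = 2.717 mg/L.
x_c = v t_c = 1.11 m/s × 0.6241 d × 86400 s/d = 59850 m ≈ 59.9 km.

t_c ≈ 0.624 d; D_c ≈ 2.72 mg/L; x_c ≈ 59.9 km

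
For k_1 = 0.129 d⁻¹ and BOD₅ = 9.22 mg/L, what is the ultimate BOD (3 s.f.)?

BOD₅ = L₀(1 − e^(−5k_1)) ⇒ L₀ = BOD₅ / (1 − e^(−5×0.129))
= 9.22 / (1 − 0.5247) = 9.22 / 0.4753 = 19.40 mg/L.

L₀ ≈ 19.4 mg/L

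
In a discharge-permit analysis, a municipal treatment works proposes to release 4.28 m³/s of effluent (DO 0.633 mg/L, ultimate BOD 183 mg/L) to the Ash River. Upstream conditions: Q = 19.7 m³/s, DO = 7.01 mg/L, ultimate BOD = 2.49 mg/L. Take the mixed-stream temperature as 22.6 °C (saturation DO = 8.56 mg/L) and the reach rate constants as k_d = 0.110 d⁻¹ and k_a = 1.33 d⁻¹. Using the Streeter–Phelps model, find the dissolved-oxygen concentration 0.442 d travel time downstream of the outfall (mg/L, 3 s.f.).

DO ≈ 5.82 mg/L

Mixed DO = (19.7×7.01 + 4.28×0.633)/(19.7+4.28) = 140.8/23.98 = 5.872 mg/L.
Mixed L₀ = (19.7×2.49 + 4.28×183)/(23.98) = 832.3/23.98 = 34.71 mg/L.
Initial deficit D₀ = C_s − DO₀ = 8.56 − 5.872 = 2.688 mg/L.
D(0.442) = [0.110×34.71/(1.33−0.110)](e^(−0.110×0.442) − e^(−1.33×0.442)) + 2.688 e^(−1.33×0.442)
= 3.129 × (0.9525 − 0.5555) + 2.688 × 0.5555 = 2.736 mg/L.
DO = 8.56 − 2.736 = 5.824 mg/L.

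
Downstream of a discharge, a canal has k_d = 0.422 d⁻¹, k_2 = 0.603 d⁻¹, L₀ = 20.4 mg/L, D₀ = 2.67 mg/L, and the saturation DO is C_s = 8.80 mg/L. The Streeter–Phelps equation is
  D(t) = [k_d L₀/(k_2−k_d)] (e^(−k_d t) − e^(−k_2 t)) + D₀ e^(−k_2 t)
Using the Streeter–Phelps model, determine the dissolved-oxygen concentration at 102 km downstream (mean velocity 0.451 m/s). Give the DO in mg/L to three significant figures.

Travel time t = x/v = 102 km / (0.451 m/s) = 102000 m / 0.451 m/s = 226200 s = 2.618 d.
k_d L₀/(k_2−k_d) = 0.422×20.4/(0.603−0.422) = 8.609/0.1810 = 47.56 mg/L.
e^(−k_d t) = e^(−0.422×2.618) = 0.3313; e^(−k_2 t) = e^(−0.603×2.618) = 0.2063.
D = 47.56 × (0.3313 − 0.2063) + 2.67 × 0.2063 = 5.947 + 0.5508 = 6.498 mg/L.
DO = C_s − D = 8.80 − 6.498 = 2.302 mg/L.

DO ≈ 2.30 mg/L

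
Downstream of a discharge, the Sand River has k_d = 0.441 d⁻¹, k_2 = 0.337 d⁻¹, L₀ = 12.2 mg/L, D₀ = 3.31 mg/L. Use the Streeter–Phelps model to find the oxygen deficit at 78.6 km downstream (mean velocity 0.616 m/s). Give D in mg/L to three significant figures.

D ≈ 6.49 mg/L

Travel time t = x/v = 78.6 km / (0.616 m/s) = 78600 m / 0.616 m/s = 127600 s = 1.477 d.
k_d L₀/(k_2−k_d) = 0.441×12.2/(0.337−0.441) = 5.380/-0.1040 = -51.73 mg/L.
e^(−k_d t) = e^(−0.441×1.477) = 0.5214; e^(−k_2 t) = e^(−0.337×1.477) = 0.6079.
D = -51.73 × (0.5214 − 0.6079) + 3.31 × 0.6079 = 4.478 + 2.012 = 6.490 mg/L.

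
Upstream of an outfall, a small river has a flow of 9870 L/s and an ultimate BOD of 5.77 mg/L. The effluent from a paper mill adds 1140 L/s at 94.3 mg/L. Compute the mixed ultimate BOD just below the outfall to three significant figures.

Flow-weighted mixing: C = (Q_r C_r + Q_w C_w)/(Q_r + Q_w)
= (9870×5.77 + 1140×94.3)/(9870 + 1140) = 164500/11010 = 14.94 mg/L.

14.9 mg/L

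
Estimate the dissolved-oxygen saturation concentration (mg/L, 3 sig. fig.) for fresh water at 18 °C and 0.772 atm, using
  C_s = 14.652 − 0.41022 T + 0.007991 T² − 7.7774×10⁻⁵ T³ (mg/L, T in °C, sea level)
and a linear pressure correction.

At sea level: C_s = 14.652 − 0.41022×18 + 0.007991×18² − 7.7774×10⁻⁵×18³ = 9.404 mg/L.
Pressure correction: C_s' = 9.404 × 0.772 = 7.260 mg/L.

C_s ≈ 7.26 mg/L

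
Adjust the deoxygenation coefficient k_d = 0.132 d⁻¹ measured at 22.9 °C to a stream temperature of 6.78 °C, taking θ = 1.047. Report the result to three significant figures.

k_d(T₂) = k_d(T₁) · θ^(T₂−T₁) = 0.132 × 1.047^(6.78−22.9)
= 0.132 × 1.047^-16.1 = 0.132 × 0.4769 = 0.06296 d⁻¹.

k_d ≈ 0.0630 d⁻¹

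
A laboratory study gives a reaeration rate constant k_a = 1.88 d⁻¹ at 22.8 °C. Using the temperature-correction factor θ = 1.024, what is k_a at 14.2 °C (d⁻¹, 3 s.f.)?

k_a ≈ 1.53 d⁻¹

k_a(T₂) = k_a(T₁) · θ^(T₂−T₁) = 1.88 × 1.024^(14.2−22.8)
= 1.88 × 1.024^-8.60 = 1.88 × 0.8155 = 1.533 d⁻¹.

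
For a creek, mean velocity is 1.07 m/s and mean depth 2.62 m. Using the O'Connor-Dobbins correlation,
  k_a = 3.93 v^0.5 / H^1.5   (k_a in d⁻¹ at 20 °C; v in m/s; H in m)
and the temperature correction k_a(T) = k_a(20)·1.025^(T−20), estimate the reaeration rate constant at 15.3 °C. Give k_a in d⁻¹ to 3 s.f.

k_a ≈ 0.854 d⁻¹

k_a(20) = 3.93 × 1.07^0.5 / 2.62^1.5 = 3.93 × 1.034 / 4.241 = 0.9586 d⁻¹.
k_a(15.3) = 0.9586 × 1.025^(15.3−20) = 0.9586 × 0.8904 = 0.8536 d⁻¹.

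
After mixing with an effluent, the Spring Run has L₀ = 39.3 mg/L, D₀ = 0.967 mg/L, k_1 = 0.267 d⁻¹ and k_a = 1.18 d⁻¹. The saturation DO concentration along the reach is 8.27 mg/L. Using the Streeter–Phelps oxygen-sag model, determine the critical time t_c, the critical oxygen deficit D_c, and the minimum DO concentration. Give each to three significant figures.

With k_a/k_1 = 4.419 and 1 − D₀(k_a−k_1)/(k_1 L₀) = 0.9159,
t_c = ln(4.419 × 0.9159) / (1.18 − 0.267) = ln(4.048) / 0.9130 = 1.398/0.9130 = 1.531 d.
D_c = (k_1/k_a) L₀ e^(−k_1 t_c) = (0.267/1.18) × 39.3 × e^(−0.267×1.531) = 0.2263 × 39.3 × 0.6644 = 5.908 mg/L.
Minimum DO = C_s − D_c = 8.27 − 5.908 = 2.362 mg/L.

t_c ≈ 1.53 d; D_c ≈ 5.91 mg/L; min DO ≈ 2.36 mg/L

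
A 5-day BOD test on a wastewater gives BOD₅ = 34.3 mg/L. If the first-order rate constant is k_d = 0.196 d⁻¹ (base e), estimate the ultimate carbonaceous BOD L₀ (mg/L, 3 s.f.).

BOD₅ = L₀(1 − e^(−5k_d)) ⇒ L₀ = BOD₅ / (1 − e^(−5×0.196))
= 34.3 / (1 − 0.3753) = 34.3 / 0.6247 = 54.91 mg/L.

L₀ ≈ 54.9 mg/L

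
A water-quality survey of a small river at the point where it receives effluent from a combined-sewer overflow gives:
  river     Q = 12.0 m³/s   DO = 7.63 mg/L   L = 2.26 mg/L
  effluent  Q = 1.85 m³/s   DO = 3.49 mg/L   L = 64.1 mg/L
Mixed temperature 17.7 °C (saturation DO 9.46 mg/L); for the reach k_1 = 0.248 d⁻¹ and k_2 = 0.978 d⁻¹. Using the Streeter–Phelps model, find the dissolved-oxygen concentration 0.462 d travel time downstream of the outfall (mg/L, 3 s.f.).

Mixed DO = (12.0×7.63 + 1.85×3.49)/(12.0+1.85) = 98.02/13.85 = 7.077 mg/L.
Mixed L₀ = (12.0×2.26 + 1.85×64.1)/(13.85) = 145.7/13.85 = 10.52 mg/L.
Initial deficit D₀ = C_s − DO₀ = 9.46 − 7.077 = 2.383 mg/L.
D(0.462) = [0.248×10.52/(0.978−0.248)](e^(−0.248×0.462) − e^(−0.978×0.462)) + 2.383 e^(−0.978×0.462)
= 3.574 × (0.8917 − 0.6365) + 2.383 × 0.6365 = 2.429 mg/L.
DO = 9.46 − 2.429 = 7.031 mg/L.

DO ≈ 7.03 mg/L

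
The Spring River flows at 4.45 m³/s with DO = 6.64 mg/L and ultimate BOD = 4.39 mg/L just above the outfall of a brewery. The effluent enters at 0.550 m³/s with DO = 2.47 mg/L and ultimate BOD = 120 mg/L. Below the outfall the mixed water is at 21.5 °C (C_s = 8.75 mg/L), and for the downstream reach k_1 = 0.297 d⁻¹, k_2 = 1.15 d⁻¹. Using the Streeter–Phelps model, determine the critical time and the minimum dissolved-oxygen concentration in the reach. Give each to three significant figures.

Mixed DO = (4.45×6.64 + 0.550×2.47)/(4.45+0.550) = 30.91/5.000 = 6.181 mg/L.
Mixed L₀ = (4.45×4.39 + 0.550×120)/(5.000) = 85.54/5.000 = 17.11 mg/L.
Initial deficit D₀ = C_s − DO₀ = 8.75 − 6.181 = 2.569 mg/L.
t_c = (1/0.8530) ln[(1.15/0.297)(1 − 2.569×0.8530/(0.297×17.11))] = 1.172 × ln(2.202) = 0.9255 d.
D_c = (0.297/1.15) × 17.11 × e^(−0.297×0.9255) = 0.2583 × 17.11 × 0.7597 = 3.356 mg/L.
Minimum DO = 8.75 − 3.356 = 5.394 mg/L.

t_c ≈ 0.926 d; minimum DO ≈ 5.39 mg/L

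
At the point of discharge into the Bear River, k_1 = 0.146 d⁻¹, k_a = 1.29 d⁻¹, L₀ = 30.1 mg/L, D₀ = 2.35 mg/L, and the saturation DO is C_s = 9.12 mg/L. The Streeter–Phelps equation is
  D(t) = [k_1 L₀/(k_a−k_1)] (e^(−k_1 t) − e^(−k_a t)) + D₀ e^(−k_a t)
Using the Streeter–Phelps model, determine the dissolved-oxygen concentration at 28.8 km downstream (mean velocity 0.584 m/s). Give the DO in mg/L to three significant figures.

DO ≈ 6.30 mg/L

Travel time t = x/v = 28.8 km / (0.584 m/s) = 28800 m / 0.584 m/s = 49320 s = 0.5708 d.
k_1 L₀/(k_a−k_1) = 0.146×30.1/(1.29−0.146) = 4.395/1.144 = 3.841 mg/L.
e^(−k_1 t) = e^(−0.146×0.5708) = 0.9200; e^(−k_a t) = e^(−1.29×0.5708) = 0.4789.
D = 3.841 × (0.9200 − 0.4789) + 2.35 × 0.4789 = 1.695 + 1.125 = 2.820 mg/L.
DO = C_s − D = 9.12 − 2.820 = 6.300 mg/L.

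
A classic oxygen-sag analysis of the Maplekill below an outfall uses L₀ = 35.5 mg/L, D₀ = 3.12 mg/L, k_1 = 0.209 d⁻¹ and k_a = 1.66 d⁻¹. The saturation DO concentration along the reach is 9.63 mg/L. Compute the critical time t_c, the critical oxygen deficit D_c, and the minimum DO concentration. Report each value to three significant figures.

t_c ≈ 0.779 d; D_c ≈ 3.80 mg/L; min DO ≈ 5.83 mg/L

t_c = [1/(k_a−k_1)] ln[(k_a/k_1)(1 − D₀(k_a−k_1)/(k_1 L₀))]
= [1/(1.66−0.209)] ln[(1.66/0.209)(1 − 3.12×1.451/(0.209×35.5))]
= (1/1.451) ln[7.943 × 0.3898] = 0.6892 × ln(3.096) = 0.6892 × 1.130 = 0.7789 d.
L(t_c) = L₀ e^(−k_1 t_c) = 35.5 × 0.8498 = 30.17 mg/L, and at the critical point k_a D_c = k_1 L, so D_c = (0.209/1.66) × 30.17 = 3.798 mg/L.
Minimum DO = C_s − D_c = 9.63 − 3.798 = 5.832 mg/L.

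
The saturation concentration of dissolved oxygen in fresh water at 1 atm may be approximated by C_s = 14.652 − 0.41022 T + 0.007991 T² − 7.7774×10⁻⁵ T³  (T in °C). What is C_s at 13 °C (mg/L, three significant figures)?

C_s = 14.652 − 0.41022×13 + 0.007991×13² − 7.7774×10⁻⁵×13³ = 10.50 mg/L.

C_s ≈ 10.5 mg/L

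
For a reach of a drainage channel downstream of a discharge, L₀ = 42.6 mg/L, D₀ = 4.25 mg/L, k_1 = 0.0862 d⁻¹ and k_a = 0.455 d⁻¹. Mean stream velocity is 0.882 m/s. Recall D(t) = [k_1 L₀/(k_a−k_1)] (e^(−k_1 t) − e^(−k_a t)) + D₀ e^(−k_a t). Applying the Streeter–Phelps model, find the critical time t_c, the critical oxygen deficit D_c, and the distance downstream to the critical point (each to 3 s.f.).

t_c = [1/(k_a−k_1)] ln[(k_a/k_1)(1 − D₀(k_a−k_1)/(k_1 L₀))]
= [1/(0.455−0.0862)] ln[(0.455/0.0862)(1 − 4.25×0.3688/(0.0862×42.6))]
= (1/0.3688) ln[5.278 × 0.5732] = 2.711 × ln(3.025) = 2.711 × 1.107 = 3.002 d.
L(t_c) = L₀ e^(−k_1 t_c) = 42.6 × 0.7720 = 32.89 mg/L, and at the critical point k_a D_c = k_1 L, so D_c = (0.0862/0.455) × 32.89 = 6.231 mg/L.
x_c = v t_c = 0.882 m/s × 3.002 d × 86400 s/d = 228700 m ≈ 229 km.

t_c ≈ 3.00 d; D_c ≈ 6.23 mg/L; x_c ≈ 229 km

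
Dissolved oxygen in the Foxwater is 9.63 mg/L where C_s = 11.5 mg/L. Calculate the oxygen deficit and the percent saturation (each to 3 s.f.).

D = C_s − C = 11.5 − 9.63 = 1.87 mg/L.
% saturation = 9.63/11.5 × 100 = 83.7 %.

D ≈ 1.87 mg/L; 83.7 % saturation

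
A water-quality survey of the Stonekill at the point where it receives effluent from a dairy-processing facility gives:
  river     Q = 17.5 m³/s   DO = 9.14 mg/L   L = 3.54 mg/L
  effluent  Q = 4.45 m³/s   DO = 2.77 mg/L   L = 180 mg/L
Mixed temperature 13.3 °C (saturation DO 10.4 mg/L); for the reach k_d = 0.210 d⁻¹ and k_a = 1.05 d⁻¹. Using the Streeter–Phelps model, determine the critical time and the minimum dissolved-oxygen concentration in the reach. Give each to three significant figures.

Mixed DO = (17.5×9.14 + 4.45×2.77)/(17.5+4.45) = 172.3/21.95 = 7.849 mg/L.
Mixed L₀ = (17.5×3.54 + 4.45×180)/(21.95) = 863.0/21.95 = 39.31 mg/L.
Initial deficit D₀ = C_s − DO₀ = 10.4 − 7.849 = 2.551 mg/L.
t_c = (1/0.8400) ln[(1.05/0.210)(1 − 2.551×0.8400/(0.210×39.31))] = 1.190 × ln(3.702) = 1.558 d.
D_c = (0.210/1.05) × 39.31 × e^(−0.210×1.558) = 0.2000 × 39.31 × 0.7209 = 5.669 mg/L.
Minimum DO = 10.4 − 5.669 = 4.731 mg/L.

t_c ≈ 1.56 d; minimum DO ≈ 4.73 mg/L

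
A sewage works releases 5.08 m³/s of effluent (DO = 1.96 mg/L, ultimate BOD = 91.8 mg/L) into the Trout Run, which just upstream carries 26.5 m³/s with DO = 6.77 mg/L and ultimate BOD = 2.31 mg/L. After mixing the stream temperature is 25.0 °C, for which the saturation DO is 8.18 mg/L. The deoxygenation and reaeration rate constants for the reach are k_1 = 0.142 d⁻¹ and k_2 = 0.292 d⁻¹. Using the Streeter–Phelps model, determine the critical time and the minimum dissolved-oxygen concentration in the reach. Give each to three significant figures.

Mixed DO = (26.5×6.77 + 5.08×1.96)/(26.5+5.08) = 189.4/31.58 = 5.996 mg/L.
Mixed L₀ = (26.5×2.31 + 5.08×91.8)/(31.58) = 527.6/31.58 = 16.71 mg/L.
Initial deficit D₀ = C_s − DO₀ = 8.18 − 5.996 = 2.184 mg/L.
t_c = (1/0.1500) ln[(0.292/0.142)(1 − 2.184×0.1500/(0.142×16.71))] = 6.667 × ln(1.772) = 3.816 d.
D_c = (0.142/0.292) × 16.71 × e^(−0.142×3.816) = 0.4863 × 16.71 × 0.5817 = 4.726 mg/L.
Minimum DO = 8.18 − 4.726 = 3.454 mg/L.

t_c ≈ 3.82 d; minimum DO ≈ 3.45 mg/L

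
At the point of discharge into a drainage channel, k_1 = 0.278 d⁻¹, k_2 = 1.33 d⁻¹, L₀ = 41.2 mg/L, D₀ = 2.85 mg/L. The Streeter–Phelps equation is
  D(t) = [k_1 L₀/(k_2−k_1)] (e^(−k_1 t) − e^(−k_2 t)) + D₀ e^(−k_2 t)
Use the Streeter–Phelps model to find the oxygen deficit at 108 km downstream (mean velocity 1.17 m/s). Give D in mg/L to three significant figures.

D ≈ 6.15 mg/L

Travel time t = x/v = 108 km / (1.17 m/s) = 108000 m / 1.17 m/s = 92310 s = 1.068 d.
k_1 L₀/(k_2−k_1) = 0.278×41.2/(1.33−0.278) = 11.45/1.052 = 10.89 mg/L.
e^(−k_1 t) = e^(−0.278×1.068) = 0.7430; e^(−k_2 t) = e^(−1.33×1.068) = 0.2415.
D = 10.89 × (0.7430 − 0.2415) + 2.85 × 0.2415 = 5.461 + 0.6882 = 6.149 mg/L.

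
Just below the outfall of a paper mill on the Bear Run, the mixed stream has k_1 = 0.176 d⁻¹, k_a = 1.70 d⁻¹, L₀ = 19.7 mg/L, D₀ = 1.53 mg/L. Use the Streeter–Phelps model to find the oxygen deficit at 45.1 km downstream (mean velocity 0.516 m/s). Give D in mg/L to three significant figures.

Travel time t = x/v = 45.1 km / (0.516 m/s) = 45100 m / 0.516 m/s = 87400 s = 1.012 d.
k_1 L₀/(k_a−k_1) = 0.176×19.7/(1.70−0.176) = 3.467/1.524 = 2.275 mg/L.
e^(−k_1 t) = e^(−0.176×1.012) = 0.8369; e^(−k_a t) = e^(−1.70×1.012) = 0.1791.
D = 2.275 × (0.8369 − 0.1791) + 1.53 × 0.1791 = 1.497 + 0.2740 = 1.771 mg/L.

D ≈ 1.77 mg/L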